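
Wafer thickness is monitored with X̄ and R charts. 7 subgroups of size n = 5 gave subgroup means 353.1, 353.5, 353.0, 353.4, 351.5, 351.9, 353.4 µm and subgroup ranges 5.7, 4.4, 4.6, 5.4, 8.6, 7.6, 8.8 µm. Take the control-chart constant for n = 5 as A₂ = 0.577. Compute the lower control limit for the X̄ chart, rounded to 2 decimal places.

349.11

X̄̄ = (353.1 + 353.5 + 353.0 + 353.4 + 351.5 + 351.9 + 353.4) / 7 = 2469.8000 / 7 = 352.8286
R̄ = (5.7 + 4.4 + 4.6 + 5.4 + 8.6 + 7.6 + 8.8) / 7 = 45.1000 / 7 = 6.4429
LCL = X̄̄ − A₂·R̄ = 352.8286 − 0.577 × 6.4429 = 349.1110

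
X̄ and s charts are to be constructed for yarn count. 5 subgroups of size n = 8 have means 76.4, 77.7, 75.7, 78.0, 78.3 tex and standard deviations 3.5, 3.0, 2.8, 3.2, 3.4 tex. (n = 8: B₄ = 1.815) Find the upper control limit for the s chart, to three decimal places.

5.772

s̄ = (3.5 + 3.0 + 2.8 + 3.2 + 3.4) / 5 = 3.1800
UCL_s = B₄·s̄ = 1.815 × 3.1800 = 5.7717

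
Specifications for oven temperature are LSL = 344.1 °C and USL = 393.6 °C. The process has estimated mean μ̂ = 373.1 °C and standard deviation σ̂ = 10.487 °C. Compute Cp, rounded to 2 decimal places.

0.79

Cp = (USL − LSL) / (6σ̂) = (393.6 − 344.1) / (6 × 10.487) = 49.5000 / 62.9220 = 0.7867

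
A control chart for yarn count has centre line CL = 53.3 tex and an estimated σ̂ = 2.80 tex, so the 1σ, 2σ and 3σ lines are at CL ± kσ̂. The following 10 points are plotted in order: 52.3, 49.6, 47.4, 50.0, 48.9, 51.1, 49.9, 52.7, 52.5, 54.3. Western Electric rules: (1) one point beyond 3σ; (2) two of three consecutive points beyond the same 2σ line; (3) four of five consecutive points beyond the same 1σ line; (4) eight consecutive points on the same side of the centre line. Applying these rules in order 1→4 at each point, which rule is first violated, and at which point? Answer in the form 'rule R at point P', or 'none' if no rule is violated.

rule 3 at point 5

Zone of each point (C = within 1σ̂, B = 1σ̂–2σ̂, A = 2σ̂–3σ̂, * = beyond 3σ̂; sign = side of CL): 1:-C, 2:-B, 3:-A, 4:-B, 5:-B, 6:-C, 7:-B, 8:-C, 9:-C, 10:+C
Rule 3 (four of five consecutive points beyond the same 1σ limit) is satisfied at point 5.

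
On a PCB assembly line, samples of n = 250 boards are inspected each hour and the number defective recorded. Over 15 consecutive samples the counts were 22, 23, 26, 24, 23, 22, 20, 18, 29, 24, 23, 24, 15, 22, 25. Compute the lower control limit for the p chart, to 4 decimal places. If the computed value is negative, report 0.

p̄ = Σdᵢ / (k·n) = 340 / (15 × 250) = 0.09067
LCL = p̄ − 3·√(p̄(1−p̄)/n) = 0.09067 − 3 × 0.01816 = 0.03619

0.0362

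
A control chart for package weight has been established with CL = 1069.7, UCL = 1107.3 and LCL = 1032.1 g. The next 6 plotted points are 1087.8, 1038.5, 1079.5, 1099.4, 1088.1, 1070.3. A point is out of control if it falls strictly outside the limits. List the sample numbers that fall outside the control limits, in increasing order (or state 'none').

All 6 points lie within [1032.1, 1107.3].

none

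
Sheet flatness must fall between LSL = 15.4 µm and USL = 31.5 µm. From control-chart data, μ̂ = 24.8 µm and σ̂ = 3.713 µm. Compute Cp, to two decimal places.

0.72

Cp = (USL − LSL) / (6σ̂) = (31.5 − 15.4) / (6 × 3.713) = 16.1000 / 22.2780 = 0.7227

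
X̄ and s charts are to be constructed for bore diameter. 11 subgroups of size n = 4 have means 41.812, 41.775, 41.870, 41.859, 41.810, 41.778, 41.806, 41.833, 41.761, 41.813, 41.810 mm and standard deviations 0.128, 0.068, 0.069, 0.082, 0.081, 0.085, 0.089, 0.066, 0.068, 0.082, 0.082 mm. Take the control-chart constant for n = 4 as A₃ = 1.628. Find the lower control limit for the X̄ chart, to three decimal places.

X̄̄ = (41.812 + 41.775 + 41.870 + 41.859 + 41.810 + 41.778 + 41.806 + 41.833 + 41.761 + 41.813 + 41.810) / 11 = 41.8115
s̄ = (0.128 + 0.068 + 0.069 + 0.082 + 0.081 + 0.085 + 0.089 + 0.066 + 0.068 + 0.082 + 0.082) / 11 = 0.0818
LCL = X̄̄ − A₃·s̄ = 41.8115 − 1.628 × 0.0818 = 41.6783

41.678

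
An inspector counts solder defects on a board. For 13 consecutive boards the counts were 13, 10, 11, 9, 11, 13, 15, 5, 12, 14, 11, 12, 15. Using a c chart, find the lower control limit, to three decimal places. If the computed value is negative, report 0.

1.391

c̄ = (13 + 10 + 11 + 9 + 11 + 13 + 15 + 5 + 12 + 14 + 11 + 12 + 15) / 13 = 151 / 13 = 11.6154
LCL = c̄ − 3√c̄ = 11.6154 − 3 × 3.4081 = 1.3910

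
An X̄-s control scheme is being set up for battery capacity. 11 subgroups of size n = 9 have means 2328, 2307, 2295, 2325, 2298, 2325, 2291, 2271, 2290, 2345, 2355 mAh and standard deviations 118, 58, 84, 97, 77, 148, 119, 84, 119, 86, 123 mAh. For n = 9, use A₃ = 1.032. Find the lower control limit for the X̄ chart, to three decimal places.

2207.399

X̄̄ = (2328 + 2307 + 2295 + 2325 + 2298 + 2325 + 2291 + 2271 + 2290 + 2345 + 2355) / 11 = 2311.8182
s̄ = (118 + 58 + 84 + 97 + 77 + 148 + 119 + 84 + 119 + 86 + 123) / 11 = 101.1818
LCL = X̄̄ − A₃·s̄ = 2311.8182 − 1.032 × 101.1818 = 2207.3985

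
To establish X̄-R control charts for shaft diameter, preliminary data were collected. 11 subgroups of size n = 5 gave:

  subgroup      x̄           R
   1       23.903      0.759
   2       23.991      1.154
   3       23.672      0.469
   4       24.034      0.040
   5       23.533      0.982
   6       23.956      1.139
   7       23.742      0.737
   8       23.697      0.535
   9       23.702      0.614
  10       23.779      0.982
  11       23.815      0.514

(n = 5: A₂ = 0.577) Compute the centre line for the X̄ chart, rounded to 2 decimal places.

23.80

X̄̄ = (23.903 + 23.991 + 23.672 + 24.034 + 23.533 + 23.956 + 23.742 + 23.697 + 23.702 + 23.779 + 23.815) / 11 = 261.8240 / 11 = 23.8022
CL = X̄̄ = 23.8022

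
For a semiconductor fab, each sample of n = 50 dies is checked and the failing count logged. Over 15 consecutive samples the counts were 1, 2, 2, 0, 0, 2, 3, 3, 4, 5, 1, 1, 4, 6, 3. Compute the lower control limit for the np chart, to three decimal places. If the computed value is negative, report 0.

0.000

p̄ = Σdᵢ / (k·n) = 37 / (15 × 50) = 0.04933
LCL = np̄ − 3·√(np̄(1−p̄)) = 2.4667 − 3 × 1.5313 = -2.1273 → 0 (negative, so LCL = 0)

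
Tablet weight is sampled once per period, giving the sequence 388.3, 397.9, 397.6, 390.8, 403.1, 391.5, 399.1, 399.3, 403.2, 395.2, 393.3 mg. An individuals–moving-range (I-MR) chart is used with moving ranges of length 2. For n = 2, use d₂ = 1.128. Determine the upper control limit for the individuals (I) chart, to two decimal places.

412.84

X̄ = (388.3 + 397.9 + 397.6 + 390.8 + 403.1 + 391.5 + 399.1 + 399.3 + 403.2 + 395.2 + 393.3) / 11 = 396.3000
Moving ranges: 9.6, 0.3, 6.8, 12.3, 11.6, 7.6, 0.2, 3.9, 8.0, 1.9; M̄R̄ = 62.2000 / 10 = 6.2200
UCL = X̄ + 3·M̄R̄/d₂ = 396.3000 + 3 × 6.2200 / 1.128 = 412.8426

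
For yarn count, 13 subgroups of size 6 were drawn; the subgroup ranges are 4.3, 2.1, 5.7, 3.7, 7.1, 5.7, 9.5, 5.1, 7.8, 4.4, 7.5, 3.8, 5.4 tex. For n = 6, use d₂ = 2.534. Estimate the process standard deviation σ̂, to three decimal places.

2.189

R̄ = (4.3 + 2.1 + 5.7 + 3.7 + 7.1 + 5.7 + 9.5 + 5.1 + 7.8 + 4.4 + 7.5 + 3.8 + 5.4) / 13 = 5.5462
σ̂ = R̄ / d₂ = 5.5462 / 2.534 = 2.1887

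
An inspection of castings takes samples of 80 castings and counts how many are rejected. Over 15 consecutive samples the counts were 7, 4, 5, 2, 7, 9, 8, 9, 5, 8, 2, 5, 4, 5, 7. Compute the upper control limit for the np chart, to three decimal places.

12.758

p̄ = Σdᵢ / (k·n) = 87 / (15 × 80) = 0.07250
UCL = np̄ + 3·√(np̄(1−p̄)) = 5.8000 + 3 × √(5.8000×0.92750) = 5.8000 + 3 × 2.3194 = 12.7581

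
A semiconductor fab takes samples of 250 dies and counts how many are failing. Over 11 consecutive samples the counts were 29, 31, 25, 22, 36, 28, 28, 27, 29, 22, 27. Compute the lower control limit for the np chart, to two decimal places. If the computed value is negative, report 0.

12.76

p̄ = Σdᵢ / (k·n) = 304 / (11 × 250) = 0.11055
LCL = np̄ − 3·√(np̄(1−p̄)) = 27.6364 − 3 × 4.9580 = 12.7625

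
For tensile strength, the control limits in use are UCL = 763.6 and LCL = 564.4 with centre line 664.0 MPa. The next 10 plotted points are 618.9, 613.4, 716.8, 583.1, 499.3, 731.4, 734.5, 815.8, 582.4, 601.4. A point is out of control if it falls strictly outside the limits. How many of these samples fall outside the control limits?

Compare each point to [564.4, 763.6]: sample 5 = 499.3 < LCL; sample 8 = 815.8 > UCL.

2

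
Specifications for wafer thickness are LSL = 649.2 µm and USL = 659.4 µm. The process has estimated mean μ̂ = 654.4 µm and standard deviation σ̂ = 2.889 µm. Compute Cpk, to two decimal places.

Cpu = (USL − μ̂) / (3σ̂) = (659.4 − 654.4) / (3 × 2.889) = 0.5769; Cpl = (μ̂ − LSL) / (3σ̂) = (654.4 − 649.2) / (3 × 2.889) = 0.6000; Cpk = min(Cpu, Cpl) = 0.5769

0.58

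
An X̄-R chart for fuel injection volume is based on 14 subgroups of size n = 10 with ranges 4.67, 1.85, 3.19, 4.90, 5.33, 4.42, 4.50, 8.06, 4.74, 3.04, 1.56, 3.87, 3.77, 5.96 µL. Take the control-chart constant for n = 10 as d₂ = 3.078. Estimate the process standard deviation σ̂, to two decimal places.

R̄ = (4.67 + 1.85 + 3.19 + 4.90 + 5.33 + 4.42 + 4.50 + 8.06 + 4.74 + 3.04 + 1.56 + 3.87 + 3.77 + 5.96) / 14 = 4.2757
σ̂ = R̄ / d₂ = 4.2757 / 3.078 = 1.3891

1.39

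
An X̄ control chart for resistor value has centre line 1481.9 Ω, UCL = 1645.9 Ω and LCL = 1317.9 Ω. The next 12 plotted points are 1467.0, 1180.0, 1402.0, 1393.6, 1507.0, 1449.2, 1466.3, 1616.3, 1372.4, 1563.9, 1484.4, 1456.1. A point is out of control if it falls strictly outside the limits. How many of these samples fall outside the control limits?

1

Compare each point to [1317.9, 1645.9]: sample 2 = 1180.0 < LCL.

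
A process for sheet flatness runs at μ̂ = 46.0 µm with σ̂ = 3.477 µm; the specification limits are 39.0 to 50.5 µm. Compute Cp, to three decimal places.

Cp = (USL − LSL) / (6σ̂) = (50.5 − 39.0) / (6 × 3.477) = 11.5000 / 20.8620 = 0.5512

0.551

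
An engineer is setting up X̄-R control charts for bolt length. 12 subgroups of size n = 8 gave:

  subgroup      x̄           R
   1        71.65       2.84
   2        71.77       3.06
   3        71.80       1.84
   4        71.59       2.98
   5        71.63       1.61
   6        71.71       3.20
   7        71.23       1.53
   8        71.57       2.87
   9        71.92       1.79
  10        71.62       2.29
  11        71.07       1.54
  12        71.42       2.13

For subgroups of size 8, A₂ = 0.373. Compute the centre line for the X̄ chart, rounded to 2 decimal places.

71.58

X̄̄ = (71.65 + 71.77 + 71.80 + 71.59 + 71.63 + 71.71 + 71.23 + 71.57 + 71.92 + 71.62 + 71.07 + 71.42) / 12 = 858.9800 / 12 = 71.5817
CL = X̄̄ = 71.5817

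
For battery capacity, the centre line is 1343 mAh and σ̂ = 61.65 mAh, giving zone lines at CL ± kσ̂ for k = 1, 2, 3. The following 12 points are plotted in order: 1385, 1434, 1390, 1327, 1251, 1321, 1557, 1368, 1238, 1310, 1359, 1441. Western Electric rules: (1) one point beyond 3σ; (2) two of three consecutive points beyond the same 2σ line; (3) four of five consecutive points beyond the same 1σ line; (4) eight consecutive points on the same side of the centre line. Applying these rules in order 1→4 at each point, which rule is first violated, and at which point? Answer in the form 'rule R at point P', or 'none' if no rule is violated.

Zone of each point (C = within 1σ̂, B = 1σ̂–2σ̂, A = 2σ̂–3σ̂, * = beyond 3σ̂; sign = side of CL): 1:+C, 2:+B, 3:+C, 4:-C, 5:-B, 6:-C, 7:+*, 8:+C, 9:-B, 10:-C, 11:+C, 12:+B
Rule 1 (one point beyond the 3σ limits) is satisfied at point 7.

rule 1 at point 7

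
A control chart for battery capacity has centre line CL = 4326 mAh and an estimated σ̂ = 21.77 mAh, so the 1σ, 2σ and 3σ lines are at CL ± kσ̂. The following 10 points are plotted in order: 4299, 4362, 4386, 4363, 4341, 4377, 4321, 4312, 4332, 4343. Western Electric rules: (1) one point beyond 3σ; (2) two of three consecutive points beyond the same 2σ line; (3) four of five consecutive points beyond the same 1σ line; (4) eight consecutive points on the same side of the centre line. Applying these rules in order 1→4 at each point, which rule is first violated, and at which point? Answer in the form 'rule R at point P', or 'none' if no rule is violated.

Zone of each point (C = within 1σ̂, B = 1σ̂–2σ̂, A = 2σ̂–3σ̂, * = beyond 3σ̂; sign = side of CL): 1:-B, 2:+B, 3:+A, 4:+B, 5:+C, 6:+A, 7:-C, 8:-C, 9:+C, 10:+C
Rule 3 (four of five consecutive points beyond the same 1σ limit) is satisfied at point 6.

rule 3 at point 6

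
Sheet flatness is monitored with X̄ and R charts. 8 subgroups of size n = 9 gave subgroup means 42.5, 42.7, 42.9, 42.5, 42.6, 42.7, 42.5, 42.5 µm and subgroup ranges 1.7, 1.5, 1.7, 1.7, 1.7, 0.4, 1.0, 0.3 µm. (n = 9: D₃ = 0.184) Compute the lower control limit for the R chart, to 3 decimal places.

R̄ = (1.7 + 1.5 + 1.7 + 1.7 + 1.7 + 0.4 + 1.0 + 0.3) / 8 = 10.0000 / 8 = 1.2500
LCL_R = D₃·R̄ = 0.184 × 1.2500 = 0.2300

0.230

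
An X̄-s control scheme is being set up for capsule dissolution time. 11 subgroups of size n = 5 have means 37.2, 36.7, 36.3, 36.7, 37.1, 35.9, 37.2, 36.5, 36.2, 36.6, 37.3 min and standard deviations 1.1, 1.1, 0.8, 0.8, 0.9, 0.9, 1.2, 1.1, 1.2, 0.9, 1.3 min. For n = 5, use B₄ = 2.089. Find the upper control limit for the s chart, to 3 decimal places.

2.146

s̄ = (1.1 + 1.1 + 0.8 + 0.8 + 0.9 + 0.9 + 1.2 + 1.1 + 1.2 + 0.9 + 1.3) / 11 = 1.0273
UCL_s = B₄·s̄ = 2.089 × 1.0273 = 2.1460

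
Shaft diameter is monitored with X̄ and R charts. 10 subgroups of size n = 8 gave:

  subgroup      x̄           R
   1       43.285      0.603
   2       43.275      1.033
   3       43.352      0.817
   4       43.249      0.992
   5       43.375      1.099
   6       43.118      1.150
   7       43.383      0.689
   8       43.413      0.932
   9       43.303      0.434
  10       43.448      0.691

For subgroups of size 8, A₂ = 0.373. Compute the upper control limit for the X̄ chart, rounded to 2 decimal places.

X̄̄ = (43.285 + 43.275 + 43.352 + 43.249 + 43.375 + 43.118 + 43.383 + 43.413 + 43.303 + 43.448) / 10 = 433.2010 / 10 = 43.3201
R̄ = (0.603 + 1.033 + 0.817 + 0.992 + 1.099 + 1.150 + 0.689 + 0.932 + 0.434 + 0.691) / 10 = 8.4400 / 10 = 0.8440
UCL = X̄̄ + A₂·R̄ = 43.3201 + 0.373 × 0.8440 = 43.6349

43.63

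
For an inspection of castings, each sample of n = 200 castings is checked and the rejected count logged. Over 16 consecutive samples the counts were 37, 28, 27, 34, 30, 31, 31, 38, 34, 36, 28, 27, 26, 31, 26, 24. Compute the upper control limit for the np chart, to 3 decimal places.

p̄ = Σdᵢ / (k·n) = 488 / (16 × 200) = 0.15250
UCL = np̄ + 3·√(np̄(1−p̄)) = 30.5000 + 3 × √(30.5000×0.84750) = 30.5000 + 3 × 5.0842 = 45.7525

45.752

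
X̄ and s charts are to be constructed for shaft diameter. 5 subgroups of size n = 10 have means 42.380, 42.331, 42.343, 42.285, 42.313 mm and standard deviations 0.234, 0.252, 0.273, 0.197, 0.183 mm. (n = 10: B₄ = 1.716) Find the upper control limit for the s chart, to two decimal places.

s̄ = (0.234 + 0.252 + 0.273 + 0.197 + 0.183) / 5 = 0.2278
UCL_s = B₄·s̄ = 1.716 × 0.2278 = 0.3909

0.39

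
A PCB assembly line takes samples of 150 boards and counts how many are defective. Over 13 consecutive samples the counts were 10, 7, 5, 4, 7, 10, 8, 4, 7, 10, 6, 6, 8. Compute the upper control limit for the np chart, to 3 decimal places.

14.867

p̄ = Σdᵢ / (k·n) = 92 / (13 × 150) = 0.04718
UCL = np̄ + 3·√(np̄(1−p̄)) = 7.0769 + 3 × √(7.0769×0.95282) = 7.0769 + 3 × 2.5967 = 14.8671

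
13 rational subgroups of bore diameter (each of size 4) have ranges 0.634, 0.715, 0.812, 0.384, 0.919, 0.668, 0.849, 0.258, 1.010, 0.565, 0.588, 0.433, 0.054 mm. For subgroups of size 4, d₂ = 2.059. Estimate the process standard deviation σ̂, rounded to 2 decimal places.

0.29

R̄ = (0.634 + 0.715 + 0.812 + 0.384 + 0.919 + 0.668 + 0.849 + 0.258 + 1.010 + 0.565 + 0.588 + 0.433 + 0.054) / 13 = 0.6068
σ̂ = R̄ / d₂ = 0.6068 / 2.059 = 0.2947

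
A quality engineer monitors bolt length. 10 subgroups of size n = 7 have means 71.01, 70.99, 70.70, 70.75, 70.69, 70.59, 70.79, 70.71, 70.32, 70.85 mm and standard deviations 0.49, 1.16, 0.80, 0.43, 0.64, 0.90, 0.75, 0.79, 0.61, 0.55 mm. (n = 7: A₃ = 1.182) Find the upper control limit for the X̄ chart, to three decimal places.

X̄̄ = (71.01 + 70.99 + 70.70 + 70.75 + 70.69 + 70.59 + 70.79 + 70.71 + 70.32 + 70.85) / 10 = 70.7400
s̄ = (0.49 + 1.16 + 0.80 + 0.43 + 0.64 + 0.90 + 0.75 + 0.79 + 0.61 + 0.55) / 10 = 0.7120
UCL = X̄̄ + A₃·s̄ = 70.7400 + 1.182 × 0.7120 = 71.5816

71.582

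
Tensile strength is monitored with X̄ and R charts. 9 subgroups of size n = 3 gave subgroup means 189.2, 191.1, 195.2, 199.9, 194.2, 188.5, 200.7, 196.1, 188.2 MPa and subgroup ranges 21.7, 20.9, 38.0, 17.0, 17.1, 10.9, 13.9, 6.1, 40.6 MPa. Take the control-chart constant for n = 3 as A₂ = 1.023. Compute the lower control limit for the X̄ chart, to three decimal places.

X̄̄ = (189.2 + 191.1 + 195.2 + 199.9 + 194.2 + 188.5 + 200.7 + 196.1 + 188.2) / 9 = 1743.1000 / 9 = 193.6778
R̄ = (21.7 + 20.9 + 38.0 + 17.0 + 17.1 + 10.9 + 13.9 + 6.1 + 40.6) / 9 = 186.2000 / 9 = 20.6889
LCL = X̄̄ − A₂·R̄ = 193.6778 − 1.023 × 20.6889 = 172.5130

172.513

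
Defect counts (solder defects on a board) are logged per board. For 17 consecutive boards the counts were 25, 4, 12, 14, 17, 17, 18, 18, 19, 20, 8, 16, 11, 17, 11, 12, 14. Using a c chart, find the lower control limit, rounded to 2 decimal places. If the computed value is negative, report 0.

3.31

c̄ = (25 + 4 + 12 + 14 + 17 + 17 + 18 + 18 + 19 + 20 + 8 + 16 + 11 + 17 + 11 + 12 + 14) / 17 = 253 / 17 = 14.8824
LCL = c̄ − 3√c̄ = 14.8824 − 3 × 3.8578 = 3.3091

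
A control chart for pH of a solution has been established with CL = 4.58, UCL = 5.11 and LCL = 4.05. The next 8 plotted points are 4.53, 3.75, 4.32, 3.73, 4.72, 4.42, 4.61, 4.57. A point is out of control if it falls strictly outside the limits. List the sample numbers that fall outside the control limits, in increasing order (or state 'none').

Compare each point to [4.05, 5.11]: sample 2 = 3.75 < LCL; sample 4 = 3.73 < LCL.

2, 4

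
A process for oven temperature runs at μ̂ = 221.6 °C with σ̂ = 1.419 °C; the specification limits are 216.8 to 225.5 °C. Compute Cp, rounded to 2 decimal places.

Cp = (USL − LSL) / (6σ̂) = (225.5 − 216.8) / (6 × 1.419) = 8.7000 / 8.5140 = 1.0218

1.02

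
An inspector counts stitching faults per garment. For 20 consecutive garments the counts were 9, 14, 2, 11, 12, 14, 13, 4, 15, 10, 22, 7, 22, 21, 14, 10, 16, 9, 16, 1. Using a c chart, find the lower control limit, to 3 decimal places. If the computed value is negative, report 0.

c̄ = (9 + 14 + 2 + 11 + 12 + 14 + 13 + 4 + 15 + 10 + 22 + 7 + 22 + 21 + 14 + 10 + 16 + 9 + 16 + 1) / 20 = 242 / 20 = 12.1000
LCL = c̄ − 3√c̄ = 12.1000 − 3 × 3.4785 = 1.6645

1.664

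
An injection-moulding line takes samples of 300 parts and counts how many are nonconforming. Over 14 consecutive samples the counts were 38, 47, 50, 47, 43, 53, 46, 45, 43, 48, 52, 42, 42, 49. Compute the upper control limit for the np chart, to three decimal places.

p̄ = Σdᵢ / (k·n) = 645 / (14 × 300) = 0.15357
UCL = np̄ + 3·√(np̄(1−p̄)) = 46.0714 + 3 × √(46.0714×0.84643) = 46.0714 + 3 × 6.2447 = 64.8055

64.806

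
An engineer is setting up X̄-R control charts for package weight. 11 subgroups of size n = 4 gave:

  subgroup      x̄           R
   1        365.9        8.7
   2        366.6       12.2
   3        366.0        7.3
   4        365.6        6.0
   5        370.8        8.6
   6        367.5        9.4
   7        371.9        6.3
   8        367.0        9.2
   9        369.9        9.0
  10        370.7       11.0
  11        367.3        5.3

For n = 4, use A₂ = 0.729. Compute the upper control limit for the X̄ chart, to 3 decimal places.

X̄̄ = (365.9 + 366.6 + 366.0 + 365.6 + 370.8 + 367.5 + 371.9 + 367.0 + 369.9 + 370.7 + 367.3) / 11 = 4049.2000 / 11 = 368.1091
R̄ = (8.7 + 12.2 + 7.3 + 6.0 + 8.6 + 9.4 + 6.3 + 9.2 + 9.0 + 11.0 + 5.3) / 11 = 93.0000 / 11 = 8.4545
UCL = X̄̄ + A₂·R̄ = 368.1091 + 0.729 × 8.4545 = 374.2725

374.272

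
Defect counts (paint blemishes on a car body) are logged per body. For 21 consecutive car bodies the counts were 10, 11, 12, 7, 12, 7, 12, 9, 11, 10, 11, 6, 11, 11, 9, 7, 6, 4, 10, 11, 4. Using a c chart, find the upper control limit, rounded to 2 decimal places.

18.14

c̄ = (10 + 11 + 12 + 7 + 12 + 7 + 12 + 9 + 11 + 10 + 11 + 6 + 11 + 11 + 9 + 7 + 6 + 4 + 10 + 11 + 4) / 21 = 191 / 21 = 9.0952
UCL = c̄ + 3√c̄ = 9.0952 + 3 × √9.0952 = 9.0952 + 3 × 3.0158 = 18.1427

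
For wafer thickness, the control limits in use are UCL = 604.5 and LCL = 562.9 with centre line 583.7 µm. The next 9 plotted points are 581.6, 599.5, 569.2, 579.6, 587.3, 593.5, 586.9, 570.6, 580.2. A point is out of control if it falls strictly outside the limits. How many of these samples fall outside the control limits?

0

All 9 points lie within [562.9, 604.5].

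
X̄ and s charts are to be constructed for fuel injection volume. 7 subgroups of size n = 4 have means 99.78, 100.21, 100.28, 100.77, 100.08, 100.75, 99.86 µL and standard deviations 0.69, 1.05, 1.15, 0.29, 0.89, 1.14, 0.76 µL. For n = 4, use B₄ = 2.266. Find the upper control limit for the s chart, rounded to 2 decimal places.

1.93

s̄ = (0.69 + 1.05 + 1.15 + 0.29 + 0.89 + 1.14 + 0.76) / 7 = 0.8529
UCL_s = B₄·s̄ = 2.266 × 0.8529 = 1.9326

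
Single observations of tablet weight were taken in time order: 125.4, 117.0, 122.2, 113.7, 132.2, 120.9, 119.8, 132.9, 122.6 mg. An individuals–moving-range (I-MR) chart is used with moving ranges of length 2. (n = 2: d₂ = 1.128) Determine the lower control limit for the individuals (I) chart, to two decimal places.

X̄ = (125.4 + 117.0 + 122.2 + 113.7 + 132.2 + 120.9 + 119.8 + 132.9 + 122.6) / 9 = 122.9667
Moving ranges: 8.4, 5.2, 8.5, 18.5, 11.3, 1.1, 13.1, 10.3; M̄R̄ = 76.4000 / 8 = 9.5500
LCL = X̄ − 3·M̄R̄/d₂ = 122.9667 − 3 × 9.5500 / 1.128 = 97.5677

97.57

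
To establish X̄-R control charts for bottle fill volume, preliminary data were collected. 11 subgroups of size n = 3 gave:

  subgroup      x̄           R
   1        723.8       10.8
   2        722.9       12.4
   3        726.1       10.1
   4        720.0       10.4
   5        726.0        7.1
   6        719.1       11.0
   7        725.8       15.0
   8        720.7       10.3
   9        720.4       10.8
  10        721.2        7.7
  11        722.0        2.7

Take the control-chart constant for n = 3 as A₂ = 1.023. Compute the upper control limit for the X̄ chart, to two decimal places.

X̄̄ = (723.8 + 722.9 + 726.1 + 720.0 + 726.0 + 719.1 + 725.8 + 720.7 + 720.4 + 721.2 + 722.0) / 11 = 7948.0000 / 11 = 722.5455
R̄ = (10.8 + 12.4 + 10.1 + 10.4 + 7.1 + 11.0 + 15.0 + 10.3 + 10.8 + 7.7 + 2.7) / 11 = 108.3000 / 11 = 9.8455
UCL = X̄̄ + A₂·R̄ = 722.5455 + 1.023 × 9.8455 = 732.6174

732.62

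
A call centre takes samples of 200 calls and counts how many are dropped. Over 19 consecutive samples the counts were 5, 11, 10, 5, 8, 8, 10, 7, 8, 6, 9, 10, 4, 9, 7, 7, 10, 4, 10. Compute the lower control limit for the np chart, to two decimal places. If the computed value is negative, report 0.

p̄ = Σdᵢ / (k·n) = 148 / (19 × 200) = 0.03895
LCL = np̄ − 3·√(np̄(1−p̄)) = 7.7895 − 3 × 2.7361 = -0.4187 → 0 (negative, so LCL = 0)

0.00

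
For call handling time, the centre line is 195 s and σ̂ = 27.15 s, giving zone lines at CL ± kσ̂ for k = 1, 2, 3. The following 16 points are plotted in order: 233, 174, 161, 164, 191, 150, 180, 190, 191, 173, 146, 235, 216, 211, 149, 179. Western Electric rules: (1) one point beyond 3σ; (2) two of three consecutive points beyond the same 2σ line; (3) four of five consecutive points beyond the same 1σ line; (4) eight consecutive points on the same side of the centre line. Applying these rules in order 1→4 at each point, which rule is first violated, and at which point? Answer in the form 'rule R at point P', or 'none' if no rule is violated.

rule 4 at point 9

Zone of each point (C = within 1σ̂, B = 1σ̂–2σ̂, A = 2σ̂–3σ̂, * = beyond 3σ̂; sign = side of CL): 1:+B, 2:-C, 3:-B, 4:-B, 5:-C, 6:-B, 7:-C, 8:-C, 9:-C, 10:-C, 11:-B, 12:+B, 13:+C, 14:+C, 15:-B, 16:-C
Rule 4 (eight consecutive points on the same side of the centre line) is satisfied at point 9.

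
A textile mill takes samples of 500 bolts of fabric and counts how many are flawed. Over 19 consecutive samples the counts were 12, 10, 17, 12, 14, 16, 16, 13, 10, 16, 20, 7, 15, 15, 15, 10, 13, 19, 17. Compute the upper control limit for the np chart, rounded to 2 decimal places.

25.14

p̄ = Σdᵢ / (k·n) = 267 / (19 × 500) = 0.02811
UCL = np̄ + 3·√(np̄(1−p̄)) = 14.0526 + 3 × √(14.0526×0.97189) = 14.0526 + 3 × 3.6956 = 25.1395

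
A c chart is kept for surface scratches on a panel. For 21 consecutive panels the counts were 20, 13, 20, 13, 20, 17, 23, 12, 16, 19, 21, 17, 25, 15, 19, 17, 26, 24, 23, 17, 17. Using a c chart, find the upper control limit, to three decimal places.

c̄ = (20 + 13 + 20 + 13 + 20 + 17 + 23 + 12 + 16 + 19 + 21 + 17 + 25 + 15 + 19 + 17 + 26 + 24 + 23 + 17 + 17) / 21 = 394 / 21 = 18.7619
UCL = c̄ + 3√c̄ = 18.7619 + 3 × √18.7619 = 18.7619 + 3 × 4.3315 = 31.7564

31.756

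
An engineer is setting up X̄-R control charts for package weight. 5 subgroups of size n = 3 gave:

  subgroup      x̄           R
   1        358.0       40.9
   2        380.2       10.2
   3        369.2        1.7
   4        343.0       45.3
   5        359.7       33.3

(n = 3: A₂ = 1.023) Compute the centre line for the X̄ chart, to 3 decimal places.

362.020

X̄̄ = (358.0 + 380.2 + 369.2 + 343.0 + 359.7) / 5 = 1810.1000 / 5 = 362.0200
CL = X̄̄ = 362.0200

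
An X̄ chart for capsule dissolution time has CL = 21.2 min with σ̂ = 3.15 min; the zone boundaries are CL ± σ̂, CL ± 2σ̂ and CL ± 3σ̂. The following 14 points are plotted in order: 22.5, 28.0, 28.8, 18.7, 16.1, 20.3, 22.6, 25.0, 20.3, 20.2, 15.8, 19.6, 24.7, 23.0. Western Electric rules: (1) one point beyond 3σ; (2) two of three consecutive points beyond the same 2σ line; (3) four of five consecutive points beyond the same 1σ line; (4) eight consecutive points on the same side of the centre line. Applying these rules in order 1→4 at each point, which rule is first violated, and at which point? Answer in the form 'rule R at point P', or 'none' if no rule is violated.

rule 2 at point 3

Zone of each point (C = within 1σ̂, B = 1σ̂–2σ̂, A = 2σ̂–3σ̂, * = beyond 3σ̂; sign = side of CL): 1:+C, 2:+A, 3:+A, 4:-C, 5:-B, 6:-C, 7:+C, 8:+B, 9:-C, 10:-C, 11:-B, 12:-C, 13:+B, 14:+C
Rule 2 (two of three consecutive points beyond the same 2σ limit) is satisfied at point 3.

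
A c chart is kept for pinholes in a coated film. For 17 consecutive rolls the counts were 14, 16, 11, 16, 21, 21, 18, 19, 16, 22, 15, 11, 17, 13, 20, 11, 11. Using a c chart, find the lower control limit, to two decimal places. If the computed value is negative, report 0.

4.00

c̄ = (14 + 16 + 11 + 16 + 21 + 21 + 18 + 19 + 16 + 22 + 15 + 11 + 17 + 13 + 20 + 11 + 11) / 17 = 272 / 17 = 16.0000
LCL = c̄ − 3√c̄ = 16.0000 − 3 × 4.0000 = 4.0000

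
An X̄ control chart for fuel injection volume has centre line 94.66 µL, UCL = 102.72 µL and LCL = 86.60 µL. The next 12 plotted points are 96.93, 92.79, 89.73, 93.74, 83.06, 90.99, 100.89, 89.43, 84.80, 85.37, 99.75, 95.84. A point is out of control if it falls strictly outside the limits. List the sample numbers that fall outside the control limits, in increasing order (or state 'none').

Compare each point to [86.60, 102.72]: sample 5 = 83.06 < LCL; sample 9 = 84.80 < LCL; sample 10 = 85.37 < LCL.

5, 9, 10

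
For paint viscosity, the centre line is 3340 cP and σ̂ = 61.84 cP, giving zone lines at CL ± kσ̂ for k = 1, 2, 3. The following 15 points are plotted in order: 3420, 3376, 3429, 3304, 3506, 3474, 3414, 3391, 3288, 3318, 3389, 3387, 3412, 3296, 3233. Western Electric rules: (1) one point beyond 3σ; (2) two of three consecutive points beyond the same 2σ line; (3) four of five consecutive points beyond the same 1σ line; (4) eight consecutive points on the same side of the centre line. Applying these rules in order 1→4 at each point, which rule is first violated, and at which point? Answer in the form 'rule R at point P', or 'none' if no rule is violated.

Zone of each point (C = within 1σ̂, B = 1σ̂–2σ̂, A = 2σ̂–3σ̂, * = beyond 3σ̂; sign = side of CL): 1:+B, 2:+C, 3:+B, 4:-C, 5:+A, 6:+A, 7:+B, 8:+C, 9:-C, 10:-C, 11:+C, 12:+C, 13:+B, 14:-C, 15:-B
Rule 2 (two of three consecutive points beyond the same 2σ limit) is satisfied at point 6.

rule 2 at point 6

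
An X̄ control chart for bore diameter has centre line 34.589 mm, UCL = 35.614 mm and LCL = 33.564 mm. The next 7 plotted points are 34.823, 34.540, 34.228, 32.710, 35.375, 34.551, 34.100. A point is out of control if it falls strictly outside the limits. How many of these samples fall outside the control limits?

1

Compare each point to [33.564, 35.614]: sample 4 = 32.710 < LCL.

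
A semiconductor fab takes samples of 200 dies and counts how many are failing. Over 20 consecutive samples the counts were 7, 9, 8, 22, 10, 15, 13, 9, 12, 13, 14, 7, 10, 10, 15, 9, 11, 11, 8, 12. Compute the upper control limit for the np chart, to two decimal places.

21.03

p̄ = Σdᵢ / (k·n) = 225 / (20 × 200) = 0.05625
UCL = np̄ + 3·√(np̄(1−p̄)) = 11.2500 + 3 × √(11.2500×0.94375) = 11.2500 + 3 × 3.2584 = 21.0252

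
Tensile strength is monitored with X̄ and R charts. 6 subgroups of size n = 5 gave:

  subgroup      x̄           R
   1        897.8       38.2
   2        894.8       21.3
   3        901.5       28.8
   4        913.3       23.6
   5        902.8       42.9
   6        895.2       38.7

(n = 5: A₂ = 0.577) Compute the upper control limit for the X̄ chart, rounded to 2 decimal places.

919.51

X̄̄ = (897.8 + 894.8 + 901.5 + 913.3 + 902.8 + 895.2) / 6 = 5405.4000 / 6 = 900.9000
R̄ = (38.2 + 21.3 + 28.8 + 23.6 + 42.9 + 38.7) / 6 = 193.5000 / 6 = 32.2500
UCL = X̄̄ + A₂·R̄ = 900.9000 + 0.577 × 32.2500 = 919.5082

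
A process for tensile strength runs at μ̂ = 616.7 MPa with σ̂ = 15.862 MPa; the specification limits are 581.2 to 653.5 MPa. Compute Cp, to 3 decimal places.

Cp = (USL − LSL) / (6σ̂) = (653.5 − 581.2) / (6 × 15.862) = 72.3000 / 95.1720 = 0.7597

0.760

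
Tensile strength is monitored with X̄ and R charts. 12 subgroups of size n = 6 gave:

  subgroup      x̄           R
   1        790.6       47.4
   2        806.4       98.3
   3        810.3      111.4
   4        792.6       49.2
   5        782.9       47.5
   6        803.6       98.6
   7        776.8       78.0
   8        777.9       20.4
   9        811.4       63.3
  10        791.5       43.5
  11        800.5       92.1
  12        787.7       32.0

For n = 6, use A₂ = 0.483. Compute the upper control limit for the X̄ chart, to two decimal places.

825.81

X̄̄ = (790.6 + 806.4 + 810.3 + 792.6 + 782.9 + 803.6 + 776.8 + 777.9 + 811.4 + 791.5 + 800.5 + 787.7) / 12 = 9532.2000 / 12 = 794.3500
R̄ = (47.4 + 98.3 + 111.4 + 49.2 + 47.5 + 98.6 + 78.0 + 20.4 + 63.3 + 43.5 + 92.1 + 32.0) / 12 = 781.7000 / 12 = 65.1417
UCL = X̄̄ + A₂·R̄ = 794.3500 + 0.483 × 65.1417 = 825.8134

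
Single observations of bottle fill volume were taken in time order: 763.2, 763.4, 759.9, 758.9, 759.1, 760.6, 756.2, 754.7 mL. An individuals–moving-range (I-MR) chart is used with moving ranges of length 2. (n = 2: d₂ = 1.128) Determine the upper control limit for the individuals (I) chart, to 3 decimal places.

X̄ = (763.2 + 763.4 + 759.9 + 758.9 + 759.1 + 760.6 + 756.2 + 754.7) / 8 = 759.5000
Moving ranges: 0.2, 3.5, 1.0, 0.2, 1.5, 4.4, 1.5; M̄R̄ = 12.3000 / 7 = 1.7571
UCL = X̄ + 3·M̄R̄/d₂ = 759.5000 + 3 × 1.7571 / 1.128 = 764.1733

764.173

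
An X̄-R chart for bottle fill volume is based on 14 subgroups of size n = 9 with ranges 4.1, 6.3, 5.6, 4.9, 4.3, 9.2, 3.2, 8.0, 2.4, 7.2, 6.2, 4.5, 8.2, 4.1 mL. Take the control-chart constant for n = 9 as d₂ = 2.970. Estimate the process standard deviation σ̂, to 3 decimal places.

1.881

R̄ = (4.1 + 6.3 + 5.6 + 4.9 + 4.3 + 9.2 + 3.2 + 8.0 + 2.4 + 7.2 + 6.2 + 4.5 + 8.2 + 4.1) / 14 = 5.5857
σ̂ = R̄ / d₂ = 5.5857 / 2.970 = 1.8807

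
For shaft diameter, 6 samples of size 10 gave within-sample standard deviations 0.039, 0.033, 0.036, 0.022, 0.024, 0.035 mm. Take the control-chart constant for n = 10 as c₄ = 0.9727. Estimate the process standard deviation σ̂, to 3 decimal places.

s̄ = (0.039 + 0.033 + 0.036 + 0.022 + 0.024 + 0.035) / 6 = 0.0315
σ̂ = s̄ / c₄ = 0.0315 / 0.9727 = 0.0324

0.032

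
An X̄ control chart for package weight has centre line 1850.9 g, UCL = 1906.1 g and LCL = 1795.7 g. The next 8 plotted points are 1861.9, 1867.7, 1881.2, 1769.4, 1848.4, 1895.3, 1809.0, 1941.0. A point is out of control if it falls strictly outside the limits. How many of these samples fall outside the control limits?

Compare each point to [1795.7, 1906.1]: sample 4 = 1769.4 < LCL; sample 8 = 1941.0 > UCL.

2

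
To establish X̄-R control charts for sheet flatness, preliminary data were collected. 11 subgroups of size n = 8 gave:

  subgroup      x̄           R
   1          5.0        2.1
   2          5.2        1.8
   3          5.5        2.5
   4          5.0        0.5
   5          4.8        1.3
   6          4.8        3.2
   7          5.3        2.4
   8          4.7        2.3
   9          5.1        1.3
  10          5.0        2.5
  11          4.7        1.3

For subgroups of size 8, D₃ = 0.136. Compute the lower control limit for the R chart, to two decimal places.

0.26

R̄ = (2.1 + 1.8 + 2.5 + 0.5 + 1.3 + 3.2 + 2.4 + 2.3 + 1.3 + 2.5 + 1.3) / 11 = 21.2000 / 11 = 1.9273
LCL_R = D₃·R̄ = 0.136 × 1.9273 = 0.2621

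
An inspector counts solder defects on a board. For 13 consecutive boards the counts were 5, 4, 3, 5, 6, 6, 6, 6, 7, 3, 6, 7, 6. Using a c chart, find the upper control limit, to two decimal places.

c̄ = (5 + 4 + 3 + 5 + 6 + 6 + 6 + 6 + 7 + 3 + 6 + 7 + 6) / 13 = 70 / 13 = 5.3846
UCL = c̄ + 3√c̄ = 5.3846 + 3 × √5.3846 = 5.3846 + 3 × 2.3205 = 12.3460

12.35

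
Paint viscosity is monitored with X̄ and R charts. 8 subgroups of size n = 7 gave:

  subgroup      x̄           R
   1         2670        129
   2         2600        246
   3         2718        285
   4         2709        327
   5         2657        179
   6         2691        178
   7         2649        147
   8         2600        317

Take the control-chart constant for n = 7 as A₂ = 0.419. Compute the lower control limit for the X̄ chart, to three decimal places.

2567.056

X̄̄ = (2670 + 2600 + 2718 + 2709 + 2657 + 2691 + 2649 + 2600) / 8 = 21294.0000 / 8 = 2661.7500
R̄ = (129 + 246 + 285 + 327 + 179 + 178 + 147 + 317) / 8 = 1808.0000 / 8 = 226.0000
LCL = X̄̄ − A₂·R̄ = 2661.7500 − 0.419 × 226.0000 = 2567.0560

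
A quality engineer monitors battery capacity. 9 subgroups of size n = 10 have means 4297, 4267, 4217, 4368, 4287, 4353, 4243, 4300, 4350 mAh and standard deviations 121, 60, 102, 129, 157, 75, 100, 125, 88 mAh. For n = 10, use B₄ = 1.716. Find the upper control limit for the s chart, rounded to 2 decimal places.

s̄ = (121 + 60 + 102 + 129 + 157 + 75 + 100 + 125 + 88) / 9 = 106.3333
UCL_s = B₄·s̄ = 1.716 × 106.3333 = 182.4680

182.47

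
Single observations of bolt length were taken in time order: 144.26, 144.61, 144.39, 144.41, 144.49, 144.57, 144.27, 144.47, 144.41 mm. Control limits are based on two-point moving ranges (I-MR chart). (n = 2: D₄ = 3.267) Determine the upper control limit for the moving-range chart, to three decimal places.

Moving ranges: 0.35, 0.22, 0.02, 0.08, 0.08, 0.30, 0.20, 0.06; M̄R̄ = 1.3100 / 8 = 0.1638
UCL_MR = D₄·M̄R̄ = 3.267 × 0.1638 = 0.5350

0.535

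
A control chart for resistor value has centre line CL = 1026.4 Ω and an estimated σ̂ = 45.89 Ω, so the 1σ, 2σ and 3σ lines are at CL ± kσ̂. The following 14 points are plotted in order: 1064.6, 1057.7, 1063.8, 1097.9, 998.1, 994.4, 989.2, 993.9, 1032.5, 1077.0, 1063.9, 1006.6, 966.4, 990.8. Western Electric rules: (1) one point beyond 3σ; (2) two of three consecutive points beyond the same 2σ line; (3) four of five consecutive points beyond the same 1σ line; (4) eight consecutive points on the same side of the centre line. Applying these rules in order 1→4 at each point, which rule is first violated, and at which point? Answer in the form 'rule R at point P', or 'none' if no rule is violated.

Zone of each point (C = within 1σ̂, B = 1σ̂–2σ̂, A = 2σ̂–3σ̂, * = beyond 3σ̂; sign = side of CL): 1:+C, 2:+C, 3:+C, 4:+B, 5:-C, 6:-C, 7:-C, 8:-C, 9:+C, 10:+B, 11:+C, 12:-C, 13:-B, 14:-C
No rule fires across all 14 points.

none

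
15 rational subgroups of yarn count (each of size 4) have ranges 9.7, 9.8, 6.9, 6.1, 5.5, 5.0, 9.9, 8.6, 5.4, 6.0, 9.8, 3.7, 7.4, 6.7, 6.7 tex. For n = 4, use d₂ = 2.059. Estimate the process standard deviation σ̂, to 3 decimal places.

3.471

R̄ = (9.7 + 9.8 + 6.9 + 6.1 + 5.5 + 5.0 + 9.9 + 8.6 + 5.4 + 6.0 + 9.8 + 3.7 + 7.4 + 6.7 + 6.7) / 15 = 7.1467
σ̂ = R̄ / d₂ = 7.1467 / 2.059 = 3.4709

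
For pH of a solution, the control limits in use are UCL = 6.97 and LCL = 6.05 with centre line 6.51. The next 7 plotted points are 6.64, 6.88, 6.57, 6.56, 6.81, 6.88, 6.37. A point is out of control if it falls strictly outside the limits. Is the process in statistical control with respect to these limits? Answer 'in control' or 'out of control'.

in control

All 7 points lie within [6.05, 6.97].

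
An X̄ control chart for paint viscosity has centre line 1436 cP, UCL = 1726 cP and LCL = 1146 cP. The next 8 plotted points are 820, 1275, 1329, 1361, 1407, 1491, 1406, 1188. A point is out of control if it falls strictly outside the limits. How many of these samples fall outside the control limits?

Compare each point to [1146, 1726]: sample 1 = 820 < LCL.

1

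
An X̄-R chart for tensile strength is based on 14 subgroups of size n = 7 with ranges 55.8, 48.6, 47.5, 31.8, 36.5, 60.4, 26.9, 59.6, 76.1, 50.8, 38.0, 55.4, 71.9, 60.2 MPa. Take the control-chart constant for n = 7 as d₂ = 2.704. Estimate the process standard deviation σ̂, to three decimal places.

19.006

R̄ = (55.8 + 48.6 + 47.5 + 31.8 + 36.5 + 60.4 + 26.9 + 59.6 + 76.1 + 50.8 + 38.0 + 55.4 + 71.9 + 60.2) / 14 = 51.3929
σ̂ = R̄ / d₂ = 51.3929 / 2.704 = 19.0062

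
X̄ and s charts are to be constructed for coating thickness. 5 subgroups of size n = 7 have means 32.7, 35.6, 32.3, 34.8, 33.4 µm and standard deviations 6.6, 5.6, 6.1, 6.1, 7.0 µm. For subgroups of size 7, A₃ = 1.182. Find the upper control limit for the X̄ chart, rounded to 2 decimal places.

41.18

X̄̄ = (32.7 + 35.6 + 32.3 + 34.8 + 33.4) / 5 = 33.7600
s̄ = (6.6 + 5.6 + 6.1 + 6.1 + 7.0) / 5 = 6.2800
UCL = X̄̄ + A₃·s̄ = 33.7600 + 1.182 × 6.2800 = 41.1830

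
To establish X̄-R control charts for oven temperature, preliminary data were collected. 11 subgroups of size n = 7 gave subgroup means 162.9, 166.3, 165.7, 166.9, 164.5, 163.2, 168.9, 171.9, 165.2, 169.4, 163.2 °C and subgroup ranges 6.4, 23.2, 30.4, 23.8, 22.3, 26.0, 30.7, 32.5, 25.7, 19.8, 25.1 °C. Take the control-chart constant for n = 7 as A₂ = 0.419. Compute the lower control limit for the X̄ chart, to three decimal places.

X̄̄ = (162.9 + 166.3 + 165.7 + 166.9 + 164.5 + 163.2 + 168.9 + 171.9 + 165.2 + 169.4 + 163.2) / 11 = 1828.1000 / 11 = 166.1909
R̄ = (6.4 + 23.2 + 30.4 + 23.8 + 22.3 + 26.0 + 30.7 + 32.5 + 25.7 + 19.8 + 25.1) / 11 = 265.9000 / 11 = 24.1727
LCL = X̄̄ − A₂·R̄ = 166.1909 − 0.419 × 24.1727 = 156.0625

156.063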